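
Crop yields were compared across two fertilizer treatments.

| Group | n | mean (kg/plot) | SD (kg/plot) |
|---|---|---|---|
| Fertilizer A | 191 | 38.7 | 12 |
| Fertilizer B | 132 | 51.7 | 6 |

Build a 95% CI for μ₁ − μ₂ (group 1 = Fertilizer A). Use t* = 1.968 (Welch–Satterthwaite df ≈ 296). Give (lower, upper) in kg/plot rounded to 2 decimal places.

(-14.99, -11.01)

Per-group SEs: s₁/√n₁ = 12/√191 = 0.8683, s₂/√n₂ = 6/√132 = 0.5222.
Unpooled SE of the difference: √(0.75394489 + 0.27269284) = 1.0132.
Margin of error = t* · SE = 1.968 × 1.0132 = 1.9940.
x̄₁ − x̄₂ = 38.7 − 51.7 = -13.0000.
CI: -13.0000 ± 1.9940 = (-14.99, -11.01).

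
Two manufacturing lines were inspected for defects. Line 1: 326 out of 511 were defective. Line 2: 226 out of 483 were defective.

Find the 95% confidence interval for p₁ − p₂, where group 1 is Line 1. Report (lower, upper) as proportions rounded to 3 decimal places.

(0.109, 0.231)

Sample proportions: 326/511 = 0.6380, 226/483 = 0.4679.
Each SE is √(p̂(1−p̂)/n): √(0.6380·0.3620/511) = 0.02126 and √(0.4679·0.5321/483) = 0.02270.
SE(p̂₁ − p̂₂) = √(SE₁² + SE₂²) = √(0.0004519876 + 0.00051529) = 0.03110, since the two samples are independent.
At 95% confidence z* = 1.960; margin = 1.960 × 0.03110 = 0.06096.
The difference is 0.6380 − 0.4679 = 0.1701, so the interval is 0.1701 ± 0.06096 = (0.109, 0.231).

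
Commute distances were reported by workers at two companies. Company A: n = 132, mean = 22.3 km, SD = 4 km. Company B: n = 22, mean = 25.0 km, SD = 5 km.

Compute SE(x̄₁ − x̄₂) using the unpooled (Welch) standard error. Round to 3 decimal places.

Per-group SEs: s₁/√n₁ = 4/√132 = 0.3482, s₂/√n₂ = 5/√22 = 1.0660.
Unpooled SE of the difference: √(0.12124324 + 1.136356) = 1.1214.

1.121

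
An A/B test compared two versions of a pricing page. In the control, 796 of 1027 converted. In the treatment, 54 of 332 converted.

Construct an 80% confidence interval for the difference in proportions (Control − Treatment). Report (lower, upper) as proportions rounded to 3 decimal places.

(0.582, 0.643)

First, p̂₁ = 796/1027 = 0.7751; p̂₂ = 54/332 = 0.1627.
The two standard errors are √(0.7751×0.2249/1027) = 0.01303 and √(0.1627×0.8373/332) = 0.02026.
Because the samples are independent, SE_diff = √(0.01303² + 0.02026²) = 0.02409.
Using z* = 1.282 for 80%, ME = 1.282 × 0.02409 = 0.03088.
p̂₁ − p̂₂ = 0.6124; interval 0.6124 ± 0.03088 gives (0.582, 0.643).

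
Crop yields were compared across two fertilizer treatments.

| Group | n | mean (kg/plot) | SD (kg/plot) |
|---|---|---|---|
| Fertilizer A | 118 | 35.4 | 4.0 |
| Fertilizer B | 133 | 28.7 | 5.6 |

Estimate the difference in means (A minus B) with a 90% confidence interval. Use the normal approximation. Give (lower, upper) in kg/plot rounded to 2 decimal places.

(5.70, 7.70)

Per-group SEs: s₁/√n₁ = 4.0/√118 = 0.3682, s₂/√n₂ = 5.6/√133 = 0.4856.
Unpooled SE of the difference: √(0.13557124 + 0.23580736) = 0.6094.
Margin of error = z* · SE = 1.645 × 0.6094 = 1.0025.
x̄₁ − x̄₂ = 35.4 − 28.7 = 6.7000.
CI: 6.7000 ± 1.0025 = (5.70, 7.70).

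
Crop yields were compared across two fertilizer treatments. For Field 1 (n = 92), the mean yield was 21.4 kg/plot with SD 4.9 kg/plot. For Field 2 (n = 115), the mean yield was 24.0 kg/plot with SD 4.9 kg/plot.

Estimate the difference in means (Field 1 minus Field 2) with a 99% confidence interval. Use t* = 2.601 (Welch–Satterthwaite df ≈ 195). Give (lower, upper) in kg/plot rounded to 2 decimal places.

(-4.38, -0.82)

Standard errors of each mean: 4.9/√92 = 0.5109 and 4.9/√115 = 0.4569.
SE(x̄₁ − x̄₂) = √(0.5109² + 0.4569²) = 0.6854 for independent samples with unequal variances.
With t* = 2.601, the margin is 2.601 × 0.6854 = 1.7827.
x̄₁ − x̄₂ = 21.4 − 24.0 = -2.6000; the interval is -2.6000 ± 1.7827 = (-4.38, -0.82).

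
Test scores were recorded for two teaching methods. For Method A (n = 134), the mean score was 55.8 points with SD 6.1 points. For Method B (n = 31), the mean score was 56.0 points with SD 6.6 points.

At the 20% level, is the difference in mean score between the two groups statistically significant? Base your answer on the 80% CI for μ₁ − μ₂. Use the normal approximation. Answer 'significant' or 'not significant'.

Per-group SEs: s₁/√n₁ = 6.1/√134 = 0.5270, s₂/√n₂ = 6.6/√31 = 1.1854.
Unpooled SE of the difference: √(0.277729 + 1.40517316) = 1.2973.
Margin of error = z* · SE = 1.282 × 1.2973 = 1.6631.
x̄₁ − x̄₂ = 55.8 − 56.0 = -0.2000.
CI: -0.2000 ± 1.6631 = (-1.8631, 1.4631).
The interval (-1.8631, 1.4631) contains 0, so the difference is not significant.

not significant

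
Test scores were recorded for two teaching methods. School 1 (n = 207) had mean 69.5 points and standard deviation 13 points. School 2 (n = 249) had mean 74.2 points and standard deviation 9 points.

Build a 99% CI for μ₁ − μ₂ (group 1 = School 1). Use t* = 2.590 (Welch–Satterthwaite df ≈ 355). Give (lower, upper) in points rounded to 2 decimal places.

SE₁ = s₁/√n₁ = 13/√207 = 0.9036; SE₂ = 9/√249 = 0.5704.
Independent samples, unequal variances: SE_diff = √(SE₁² + SE₂²) = √(0.81649296 + 0.32535616) = 1.0686.
t* = 2.590, so margin of error = 2.590 × 1.0686 = 2.7677.
Difference in means = 69.5 − 74.2 = -4.7000.
-4.7000 ± 2.7677 → (-7.47, -1.93).

(-7.47, -1.93)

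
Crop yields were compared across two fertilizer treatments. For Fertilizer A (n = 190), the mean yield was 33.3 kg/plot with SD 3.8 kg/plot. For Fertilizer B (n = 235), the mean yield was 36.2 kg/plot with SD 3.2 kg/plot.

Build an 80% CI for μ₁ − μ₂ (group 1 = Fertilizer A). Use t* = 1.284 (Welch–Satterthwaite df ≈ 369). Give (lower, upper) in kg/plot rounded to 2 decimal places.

SE₁ = s₁/√n₁ = 3.8/√190 = 0.2757; SE₂ = 3.2/√235 = 0.2087.
Independent samples, unequal variances: SE_diff = √(SE₁² + SE₂²) = √(0.07601049 + 0.04355569) = 0.3458.
t* = 1.284, so margin of error = 1.284 × 0.3458 = 0.4440.
Difference in means = 33.3 − 36.2 = -2.9000.
-2.9000 ± 0.4440 → (-3.34, -2.46).

(-3.34, -2.46)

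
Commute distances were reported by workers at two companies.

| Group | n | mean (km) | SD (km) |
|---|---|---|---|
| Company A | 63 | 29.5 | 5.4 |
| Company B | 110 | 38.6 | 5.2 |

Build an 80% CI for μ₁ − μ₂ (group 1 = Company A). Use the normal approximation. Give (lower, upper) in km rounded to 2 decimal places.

Standard errors of each mean: 5.4/√63 = 0.6803 and 5.2/√110 = 0.4958.
SE(x̄₁ − x̄₂) = √(0.6803² + 0.4958²) = 0.8418 for independent samples with unequal variances.
With z* = 1.282, the margin is 1.282 × 0.8418 = 1.0792.
x̄₁ − x̄₂ = 29.5 − 38.6 = -9.1000; the interval is -9.1000 ± 1.0792 = (-10.18, -8.02).

(-10.18, -8.02)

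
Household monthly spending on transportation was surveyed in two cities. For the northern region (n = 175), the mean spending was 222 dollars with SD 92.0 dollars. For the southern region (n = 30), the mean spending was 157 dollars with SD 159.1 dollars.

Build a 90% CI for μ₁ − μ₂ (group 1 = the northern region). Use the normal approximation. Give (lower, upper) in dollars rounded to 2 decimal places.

SE₁ = s₁/√n₁ = 92.0/√175 = 6.9545; SE₂ = 159.1/√30 = 29.0476.
Independent samples, unequal variances: SE_diff = √(SE₁² + SE₂²) = √(48.36507025 + 843.76306576) = 29.8685.
z* = 1.645, so margin of error = 1.645 × 29.8685 = 49.1337.
Difference in means = 222 − 157 = 65.0000.
65.0000 ± 49.1337 → (15.87, 114.13).

(15.87, 114.13)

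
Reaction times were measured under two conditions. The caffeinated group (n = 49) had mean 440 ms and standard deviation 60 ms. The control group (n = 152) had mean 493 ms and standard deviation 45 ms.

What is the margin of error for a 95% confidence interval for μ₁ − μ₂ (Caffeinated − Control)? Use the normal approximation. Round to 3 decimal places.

Standard errors of each mean: 60/√49 = 8.5714 and 45/√152 = 3.6500.
SE(x̄₁ − x̄₂) = √(8.5714² + 3.6500²) = 9.3162 for independent samples with unequal variances.
With z* = 1.960, the margin is 1.960 × 9.3162 = 18.2598.

18.260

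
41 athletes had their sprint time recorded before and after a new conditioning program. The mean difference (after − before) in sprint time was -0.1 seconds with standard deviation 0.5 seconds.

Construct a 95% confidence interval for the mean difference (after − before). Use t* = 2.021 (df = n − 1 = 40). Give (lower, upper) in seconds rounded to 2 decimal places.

Paired design: SE = s_d/√n = 0.5/√41 = 0.0781.
t* = 2.021; margin of error = 2.021 × 0.0781 = 0.1578.
-0.1 ± 0.1578 → (-0.26, 0.06).

(-0.26, 0.06)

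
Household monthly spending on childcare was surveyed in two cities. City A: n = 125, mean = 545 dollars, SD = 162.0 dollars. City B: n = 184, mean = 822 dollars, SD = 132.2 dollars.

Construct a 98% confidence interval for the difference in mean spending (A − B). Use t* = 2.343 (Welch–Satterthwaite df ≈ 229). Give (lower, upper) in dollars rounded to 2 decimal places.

SE₁ = s₁/√n₁ = 162.0/√125 = 14.4897; SE₂ = 132.2/√184 = 9.7459.
Independent samples, unequal variances: SE_diff = √(SE₁² + SE₂²) = √(209.95140609 + 94.98256681) = 17.4624.
t* = 2.343, so margin of error = 2.343 × 17.4624 = 40.9144.
Difference in means = 545 − 822 = -277.0000.
-277.0000 ± 40.9144 → (-317.91, -236.09).

(-317.91, -236.09)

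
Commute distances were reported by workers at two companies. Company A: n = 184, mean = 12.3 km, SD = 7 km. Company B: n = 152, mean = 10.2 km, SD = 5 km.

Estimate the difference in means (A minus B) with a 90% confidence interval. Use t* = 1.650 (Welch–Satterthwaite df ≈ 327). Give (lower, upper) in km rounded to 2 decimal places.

SE₁ = s₁/√n₁ = 7/√184 = 0.5160; SE₂ = 5/√152 = 0.4056.
Independent samples, unequal variances: SE_diff = √(SE₁² + SE₂²) = √(0.266256 + 0.16451136) = 0.6563.
t* = 1.650, so margin of error = 1.650 × 0.6563 = 1.0829.
Difference in means = 12.3 − 10.2 = 2.1000.
2.1000 ± 1.0829 → (1.02, 3.18).

(1.02, 3.18)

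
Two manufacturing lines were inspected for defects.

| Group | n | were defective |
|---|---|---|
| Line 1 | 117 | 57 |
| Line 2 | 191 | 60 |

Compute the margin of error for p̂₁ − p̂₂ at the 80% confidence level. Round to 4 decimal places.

0.0732

Sample proportions: 57/117 = 0.4872, 60/191 = 0.3141.
Each SE is √(p̂(1−p̂)/n): √(0.4872·0.5128/117) = 0.04621 and √(0.3141·0.6859/191) = 0.03359.
SE(p̂₁ − p̂₂) = √(SE₁² + SE₂²) = √(0.0021353641 + 0.0011282881) = 0.05713, since the two samples are independent.
At 80% confidence z* = 1.282; margin = 1.282 × 0.05713 = 0.07324.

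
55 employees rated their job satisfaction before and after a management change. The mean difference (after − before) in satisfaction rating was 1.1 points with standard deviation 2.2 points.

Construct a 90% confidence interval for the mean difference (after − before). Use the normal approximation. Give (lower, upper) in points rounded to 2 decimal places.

(0.61, 1.59)

Paired design: SE = s_d/√n = 2.2/√55 = 0.2966.
z* = 1.645; margin of error = 1.645 × 0.2966 = 0.4879.
1.1 ± 0.4879 → (0.61, 1.59).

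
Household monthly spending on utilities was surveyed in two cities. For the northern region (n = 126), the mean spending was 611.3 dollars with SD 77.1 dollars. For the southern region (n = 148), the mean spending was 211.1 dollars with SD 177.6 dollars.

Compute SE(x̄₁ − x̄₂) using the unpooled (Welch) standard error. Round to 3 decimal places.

16.134

SE₁ = s₁/√n₁ = 77.1/√126 = 6.8686; SE₂ = 177.6/√148 = 14.5986.
Independent samples, unequal variances: SE_diff = √(SE₁² + SE₂²) = √(47.17766596 + 213.11912196) = 16.1337.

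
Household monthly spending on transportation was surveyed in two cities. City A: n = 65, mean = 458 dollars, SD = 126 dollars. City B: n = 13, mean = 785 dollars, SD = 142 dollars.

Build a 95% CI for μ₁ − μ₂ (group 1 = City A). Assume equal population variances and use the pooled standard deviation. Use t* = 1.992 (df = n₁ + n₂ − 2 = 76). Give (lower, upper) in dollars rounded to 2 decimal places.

(-404.87, -249.13)

Pooled variance s_p² = [64·126² + 12·142²] / (65+13−2) = 16553.0526, so s_p = 128.6587.
SE_diff = s_p·√(1/n₁ + 1/n₂) = 128.6587·√(1/65 + 1/13) = 39.0893.
t* = 1.992; margin = 1.992 × 39.0893 = 77.8659.
Difference = 458 − 785 = -327.0000.
-327.0000 ± 77.8659 → (-404.87, -249.13).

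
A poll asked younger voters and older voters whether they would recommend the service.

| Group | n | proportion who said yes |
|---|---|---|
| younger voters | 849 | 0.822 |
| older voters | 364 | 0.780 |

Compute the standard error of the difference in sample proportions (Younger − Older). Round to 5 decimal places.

The two standard errors are √(0.8220×0.1780/849) = 0.01313 and √(0.7800×0.2200/364) = 0.02171.
Because the samples are independent, SE_diff = √(0.01313² + 0.02171²) = 0.02537.

0.02537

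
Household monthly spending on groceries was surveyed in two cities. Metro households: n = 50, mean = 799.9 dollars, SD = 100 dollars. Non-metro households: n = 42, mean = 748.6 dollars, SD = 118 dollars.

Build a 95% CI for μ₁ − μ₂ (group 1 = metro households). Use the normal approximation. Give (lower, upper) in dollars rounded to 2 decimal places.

(6.11, 96.49)

Per-group SEs: s₁/√n₁ = 100/√50 = 14.1421, s₂/√n₂ = 118/√42 = 18.2078.
Unpooled SE of the difference: √(199.99899241 + 331.52398084) = 23.0548.
Margin of error = z* · SE = 1.960 × 23.0548 = 45.1874.
x̄₁ − x̄₂ = 799.9 − 748.6 = 51.3000.
CI: 51.3000 ± 45.1874 = (6.11, 96.49).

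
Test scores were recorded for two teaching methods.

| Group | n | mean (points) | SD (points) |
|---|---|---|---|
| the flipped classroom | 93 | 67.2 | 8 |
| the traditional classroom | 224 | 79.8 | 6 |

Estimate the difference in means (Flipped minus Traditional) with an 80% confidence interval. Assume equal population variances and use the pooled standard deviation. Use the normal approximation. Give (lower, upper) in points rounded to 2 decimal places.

s_p = √[((n₁−1)s₁² + (n₂−1)s₂²)/(n₁+n₂−2)] = √[(92·8² + 223·6²)/315] = 6.6466.
SE = 6.6466·√(1/93 + 1/224) = 0.8199.
With z* = 1.282, margin = 1.282 × 0.8199 = 1.0511.
x̄₁ − x̄₂ = 67.2 − 79.8 = -12.6000; interval -12.6000 ± 1.0511 = (-13.65, -11.55).

(-13.65, -11.55)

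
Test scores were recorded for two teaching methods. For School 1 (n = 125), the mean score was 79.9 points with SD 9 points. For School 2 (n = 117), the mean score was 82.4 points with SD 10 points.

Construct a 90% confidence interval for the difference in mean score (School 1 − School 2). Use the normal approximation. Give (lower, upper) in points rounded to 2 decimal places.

(-4.52, -0.48)

SE₁ = s₁/√n₁ = 9/√125 = 0.8050; SE₂ = 10/√117 = 0.9245.
Independent samples, unequal variances: SE_diff = √(SE₁² + SE₂²) = √(0.648025 + 0.85470025) = 1.2259.
z* = 1.645, so margin of error = 1.645 × 1.2259 = 2.0166.
Difference in means = 79.9 − 82.4 = -2.5000.
-2.5000 ± 2.0166 → (-4.52, -0.48).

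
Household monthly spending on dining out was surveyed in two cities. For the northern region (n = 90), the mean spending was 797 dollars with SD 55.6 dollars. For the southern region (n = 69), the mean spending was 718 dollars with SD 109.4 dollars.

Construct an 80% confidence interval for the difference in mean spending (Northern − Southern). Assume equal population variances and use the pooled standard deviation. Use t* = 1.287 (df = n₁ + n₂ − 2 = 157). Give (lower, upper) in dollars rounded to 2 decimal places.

(61.85, 96.15)

s_p = √[((n₁−1)s₁² + (n₂−1)s₂²)/(n₁+n₂−2)] = √[(89·55.6² + 68·109.4²)/157] = 83.2837.
SE = 83.2837·√(1/90 + 1/69) = 13.3264.
With t* = 1.287, margin = 1.287 × 13.3264 = 17.1511.
x̄₁ − x̄₂ = 797 − 718 = 79.0000; interval 79.0000 ± 17.1511 = (61.85, 96.15).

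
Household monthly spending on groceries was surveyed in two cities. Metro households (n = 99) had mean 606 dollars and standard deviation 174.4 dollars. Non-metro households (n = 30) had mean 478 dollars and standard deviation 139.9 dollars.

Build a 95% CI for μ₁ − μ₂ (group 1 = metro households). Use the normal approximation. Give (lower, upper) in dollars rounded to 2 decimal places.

Standard errors of each mean: 174.4/√99 = 17.5279 and 139.9/√30 = 25.5421.
SE(x̄₁ − x̄₂) = √(17.5279² + 25.5421²) = 30.9778 for independent samples with unequal variances.
With z* = 1.960, the margin is 1.960 × 30.9778 = 60.7165.
x̄₁ − x̄₂ = 606 − 478 = 128.0000; the interval is 128.0000 ± 60.7165 = (67.28, 188.72).

(67.28, 188.72)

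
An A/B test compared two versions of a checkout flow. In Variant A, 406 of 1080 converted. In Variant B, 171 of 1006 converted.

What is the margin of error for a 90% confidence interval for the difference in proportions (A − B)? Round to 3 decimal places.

0.031

First, p̂₁ = 406/1080 = 0.3759; p̂₂ = 171/1006 = 0.1700.
The two standard errors are √(0.3759×0.6241/1080) = 0.01474 and √(0.1700×0.8300/1006) = 0.01184.
Because the samples are independent, SE_diff = √(0.01474² + 0.01184²) = 0.01891.
Using z* = 1.645 for 90%, ME = 1.645 × 0.01891 = 0.03111.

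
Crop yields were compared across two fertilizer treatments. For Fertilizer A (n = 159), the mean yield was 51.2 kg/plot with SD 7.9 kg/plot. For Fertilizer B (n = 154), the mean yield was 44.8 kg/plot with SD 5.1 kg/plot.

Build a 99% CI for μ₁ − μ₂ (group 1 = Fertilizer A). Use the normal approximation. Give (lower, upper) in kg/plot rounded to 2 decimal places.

(4.47, 8.33)

SE₁ = s₁/√n₁ = 7.9/√159 = 0.6265; SE₂ = 5.1/√154 = 0.4110.
Independent samples, unequal variances: SE_diff = √(SE₁² + SE₂²) = √(0.39250225 + 0.168921) = 0.7493.
z* = 2.576, so margin of error = 2.576 × 0.7493 = 1.9302.
Difference in means = 51.2 − 44.8 = 6.4000.
6.4000 ± 1.9302 → (4.47, 8.33).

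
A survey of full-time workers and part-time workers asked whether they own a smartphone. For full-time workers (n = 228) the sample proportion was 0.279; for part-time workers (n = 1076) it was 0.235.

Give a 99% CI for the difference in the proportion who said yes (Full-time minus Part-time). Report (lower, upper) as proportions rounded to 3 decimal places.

(-0.039, 0.127)

Each SE is √(p̂(1−p̂)/n): √(0.2790·0.7210/228) = 0.02970 and √(0.2350·0.7650/1076) = 0.01293.
SE(p̂₁ − p̂₂) = √(SE₁² + SE₂²) = √(0.00088209 + 0.0001671849) = 0.03239, since the two samples are independent.
At 99% confidence z* = 2.576; margin = 2.576 × 0.03239 = 0.08344.
The difference is 0.2790 − 0.2350 = 0.0440, so the interval is 0.0440 ± 0.08344 = (-0.039, 0.127).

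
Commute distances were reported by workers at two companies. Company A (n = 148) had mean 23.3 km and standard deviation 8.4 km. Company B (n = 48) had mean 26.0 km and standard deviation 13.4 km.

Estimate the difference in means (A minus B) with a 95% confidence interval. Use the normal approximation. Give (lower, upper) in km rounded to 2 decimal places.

(-6.73, 1.33)

Standard errors of each mean: 8.4/√148 = 0.6905 and 13.4/√48 = 1.9341.
SE(x̄₁ − x̄₂) = √(0.6905² + 1.9341²) = 2.0537 for independent samples with unequal variances.
With z* = 1.960, the margin is 1.960 × 2.0537 = 4.0253.
x̄₁ − x̄₂ = 23.3 − 26.0 = -2.7000; the interval is -2.7000 ± 4.0253 = (-6.73, 1.33).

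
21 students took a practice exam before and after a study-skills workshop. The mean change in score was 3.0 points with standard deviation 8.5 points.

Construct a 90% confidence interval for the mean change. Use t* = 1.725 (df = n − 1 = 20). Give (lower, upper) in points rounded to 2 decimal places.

(-0.20, 6.20)

This is a matched-pairs design, so SE = s_d/√n = 8.5/√21 = 1.8549.
Margin = 1.725 × 1.8549 = 3.1997; the interval is 3.0 ± 3.1997 = (-0.20, 6.20).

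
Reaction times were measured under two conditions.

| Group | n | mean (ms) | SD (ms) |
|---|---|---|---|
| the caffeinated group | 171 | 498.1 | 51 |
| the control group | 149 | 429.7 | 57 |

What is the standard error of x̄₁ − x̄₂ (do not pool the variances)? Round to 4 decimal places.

Per-group SEs: s₁/√n₁ = 51/√171 = 3.9001, s₂/√n₂ = 57/√149 = 4.6696.
Unpooled SE of the difference: √(15.21078001 + 21.80516416) = 6.0841.

6.0841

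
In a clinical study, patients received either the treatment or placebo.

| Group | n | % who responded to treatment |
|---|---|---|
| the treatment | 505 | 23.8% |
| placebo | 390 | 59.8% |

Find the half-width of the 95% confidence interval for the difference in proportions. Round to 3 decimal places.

0.061

SE₁ = √(p̂₁(1−p̂₁)/n₁) = √(0.2380·0.7620/505) = 0.01895; SE₂ = √(0.5980·0.4020/390) = 0.02483.
Independent samples: SE of the difference = √(SE₁² + SE₂²) = √(0.0003591025 + 0.0006165289) = 0.03124.
z* for 95% confidence is 1.960, so the margin of error is 1.960 × 0.03124 = 0.06123.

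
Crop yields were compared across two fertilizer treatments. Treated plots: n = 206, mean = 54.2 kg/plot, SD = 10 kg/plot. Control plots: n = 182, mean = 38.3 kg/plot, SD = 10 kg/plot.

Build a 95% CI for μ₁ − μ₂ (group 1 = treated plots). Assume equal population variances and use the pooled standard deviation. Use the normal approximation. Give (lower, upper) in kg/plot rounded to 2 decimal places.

Pooled variance s_p² = [205·10² + 181·10²] / (206+182−2) = 100.0000, so s_p = 10.0000.
SE_diff = s_p·√(1/n₁ + 1/n₂) = 10.0000·√(1/206 + 1/182) = 1.0173.
z* = 1.960; margin = 1.960 × 1.0173 = 1.9939.
Difference = 54.2 − 38.3 = 15.9000.
15.9000 ± 1.9939 → (13.91, 17.89).

(13.91, 17.89)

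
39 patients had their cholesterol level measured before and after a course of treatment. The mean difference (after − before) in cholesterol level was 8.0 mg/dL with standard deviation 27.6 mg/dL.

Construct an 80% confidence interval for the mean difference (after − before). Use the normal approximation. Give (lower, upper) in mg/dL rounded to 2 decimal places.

(2.33, 13.67)

This is a matched-pairs design, so SE = s_d/√n = 27.6/√39 = 4.4195.
Margin = 1.282 × 4.4195 = 5.6658; the interval is 8.0 ± 5.6658 = (2.33, 13.67).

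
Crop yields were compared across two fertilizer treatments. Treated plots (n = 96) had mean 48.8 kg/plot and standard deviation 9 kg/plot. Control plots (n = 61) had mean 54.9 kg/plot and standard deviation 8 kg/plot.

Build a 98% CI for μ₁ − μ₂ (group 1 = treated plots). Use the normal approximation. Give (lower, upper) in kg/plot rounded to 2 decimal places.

Per-group SEs: s₁/√n₁ = 9/√96 = 0.9186, s₂/√n₂ = 8/√61 = 1.0243.
Unpooled SE of the difference: √(0.84382596 + 1.04919049) = 1.3759.
Margin of error = z* · SE = 2.326 × 1.3759 = 3.2003.
x̄₁ − x̄₂ = 48.8 − 54.9 = -6.1000.
CI: -6.1000 ± 3.2003 = (-9.30, -2.90).

(-9.30, -2.90)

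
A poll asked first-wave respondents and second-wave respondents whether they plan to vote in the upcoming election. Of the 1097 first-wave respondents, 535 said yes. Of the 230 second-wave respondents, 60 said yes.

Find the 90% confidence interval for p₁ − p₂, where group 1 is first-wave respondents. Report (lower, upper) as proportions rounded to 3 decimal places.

(0.173, 0.281)

p̂₁ = 535/1097 = 0.4877 and p̂₂ = 60/230 = 0.2609.
SE₁ = √(p̂₁(1−p̂₁)/n₁) = √(0.4877·0.5123/1097) = 0.01509; SE₂ = √(0.2609·0.7391/230) = 0.02896.
Independent samples: SE of the difference = √(SE₁² + SE₂²) = √(0.0002277081 + 0.0008386816) = 0.03266.
z* for 90% confidence is 1.645, so the margin of error is 1.645 × 0.03266 = 0.05373.
Point estimate p̂₁ − p̂₂ = 0.4877 − 0.2609 = 0.2268.
0.2268 ± 0.05373 → (0.173, 0.281).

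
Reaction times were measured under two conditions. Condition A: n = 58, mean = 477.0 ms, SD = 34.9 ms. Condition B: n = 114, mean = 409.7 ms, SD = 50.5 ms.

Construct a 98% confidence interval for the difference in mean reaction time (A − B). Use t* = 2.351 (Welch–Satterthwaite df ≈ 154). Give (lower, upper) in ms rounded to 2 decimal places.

Standard errors of each mean: 34.9/√58 = 4.5826 and 50.5/√114 = 4.7298.
SE(x̄₁ − x̄₂) = √(4.5826² + 4.7298²) = 6.5857 for independent samples with unequal variances.
With t* = 2.351, the margin is 2.351 × 6.5857 = 15.4830.
x̄₁ − x̄₂ = 477.0 − 409.7 = 67.3000; the interval is 67.3000 ± 15.4830 = (51.82, 82.78).

(51.82, 82.78)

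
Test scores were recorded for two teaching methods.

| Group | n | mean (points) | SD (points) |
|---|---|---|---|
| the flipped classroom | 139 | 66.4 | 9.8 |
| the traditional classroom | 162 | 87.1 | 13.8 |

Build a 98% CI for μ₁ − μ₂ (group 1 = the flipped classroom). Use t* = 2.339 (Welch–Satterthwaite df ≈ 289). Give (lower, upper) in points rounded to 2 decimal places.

(-23.90, -17.50)

Per-group SEs: s₁/√n₁ = 9.8/√139 = 0.8312, s₂/√n₂ = 13.8/√162 = 1.0842.
Unpooled SE of the difference: √(0.69089344 + 1.17548964) = 1.3662.
Margin of error = t* · SE = 2.339 × 1.3662 = 3.1955.
x̄₁ − x̄₂ = 66.4 − 87.1 = -20.7000.
CI: -20.7000 ± 3.1955 = (-23.90, -17.50).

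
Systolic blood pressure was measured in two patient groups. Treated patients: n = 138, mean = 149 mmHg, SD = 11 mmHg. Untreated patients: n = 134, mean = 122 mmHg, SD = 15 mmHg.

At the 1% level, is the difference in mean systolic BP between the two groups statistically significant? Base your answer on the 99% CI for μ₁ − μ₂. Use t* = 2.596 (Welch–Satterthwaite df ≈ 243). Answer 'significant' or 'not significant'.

Standard errors of each mean: 11/√138 = 0.9364 and 15/√134 = 1.2958.
SE(x̄₁ − x̄₂) = √(0.9364² + 1.2958²) = 1.5987 for independent samples with unequal variances.
With t* = 2.596, the margin is 2.596 × 1.5987 = 4.1502.
x̄₁ − x̄₂ = 149 − 122 = 27.0000; the interval is 27.0000 ± 4.1502 = (22.8498, 31.1502).
The interval (22.8498, 31.1502) does not contain 0, so the difference is significant.

significant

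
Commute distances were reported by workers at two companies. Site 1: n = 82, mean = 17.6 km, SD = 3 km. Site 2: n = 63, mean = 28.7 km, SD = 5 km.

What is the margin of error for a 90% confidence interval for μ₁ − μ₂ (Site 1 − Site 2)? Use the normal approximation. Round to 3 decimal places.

Standard errors of each mean: 3/√82 = 0.3313 and 5/√63 = 0.6299.
SE(x̄₁ − x̄₂) = √(0.3313² + 0.6299²) = 0.7117 for independent samples with unequal variances.
With z* = 1.645, the margin is 1.645 × 0.7117 = 1.1707.

1.171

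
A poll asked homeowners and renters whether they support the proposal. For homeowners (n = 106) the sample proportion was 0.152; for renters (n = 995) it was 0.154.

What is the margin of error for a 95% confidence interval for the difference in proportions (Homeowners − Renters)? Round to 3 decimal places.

The two standard errors are √(0.1520×0.8480/106) = 0.03487 and √(0.1540×0.8460/995) = 0.01144.
Because the samples are independent, SE_diff = √(0.03487² + 0.01144²) = 0.03670.
Using z* = 1.960 for 95%, ME = 1.960 × 0.03670 = 0.07193.

0.072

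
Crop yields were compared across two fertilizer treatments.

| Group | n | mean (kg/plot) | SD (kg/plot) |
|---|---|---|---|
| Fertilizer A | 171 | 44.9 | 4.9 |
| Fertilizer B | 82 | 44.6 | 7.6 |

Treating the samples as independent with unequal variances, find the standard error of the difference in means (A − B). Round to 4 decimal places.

SE₁ = s₁/√n₁ = 4.9/√171 = 0.3747; SE₂ = 7.6/√82 = 0.8393.
Independent samples, unequal variances: SE_diff = √(SE₁² + SE₂²) = √(0.14040009 + 0.70442449) = 0.9191.

0.9191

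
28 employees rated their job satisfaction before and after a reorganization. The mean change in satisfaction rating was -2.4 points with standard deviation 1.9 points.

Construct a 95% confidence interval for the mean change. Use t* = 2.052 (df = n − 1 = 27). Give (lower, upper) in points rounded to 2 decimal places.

Paired design: SE = s_d/√n = 1.9/√28 = 0.3591.
t* = 2.052; margin of error = 2.052 × 0.3591 = 0.7369.
-2.4 ± 0.7369 → (-3.14, -1.66).

(-3.14, -1.66)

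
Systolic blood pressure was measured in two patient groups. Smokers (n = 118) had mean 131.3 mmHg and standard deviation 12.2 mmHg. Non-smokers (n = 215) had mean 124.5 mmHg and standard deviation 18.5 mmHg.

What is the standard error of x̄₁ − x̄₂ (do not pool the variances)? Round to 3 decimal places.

Per-group SEs: s₁/√n₁ = 12.2/√118 = 1.1231, s₂/√n₂ = 18.5/√215 = 1.2617.
Unpooled SE of the difference: √(1.26135361 + 1.59188689) = 1.6892.

1.689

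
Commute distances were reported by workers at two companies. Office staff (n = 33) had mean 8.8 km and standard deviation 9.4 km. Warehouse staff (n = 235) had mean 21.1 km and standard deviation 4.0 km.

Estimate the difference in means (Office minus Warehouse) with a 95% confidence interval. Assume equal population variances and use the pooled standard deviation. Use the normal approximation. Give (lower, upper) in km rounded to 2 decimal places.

(-14.11, -10.49)

s_p = √[((n₁−1)s₁² + (n₂−1)s₂²)/(n₁+n₂−2)] = √[(32·9.4² + 234·4.0²)/266] = 4.9704.
SE = 4.9704·√(1/33 + 1/235) = 0.9240.
With z* = 1.960, margin = 1.960 × 0.9240 = 1.8110.
x̄₁ − x̄₂ = 8.8 − 21.1 = -12.3000; interval -12.3000 ± 1.8110 = (-14.11, -10.49).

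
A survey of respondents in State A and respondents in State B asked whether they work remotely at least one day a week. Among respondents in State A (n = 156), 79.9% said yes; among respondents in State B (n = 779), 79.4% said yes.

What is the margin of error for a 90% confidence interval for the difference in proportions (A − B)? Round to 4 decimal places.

The two standard errors are √(0.7990×0.2010/156) = 0.03209 and √(0.7940×0.2060/779) = 0.01449.
Because the samples are independent, SE_diff = √(0.03209² + 0.01449²) = 0.03521.
Using z* = 1.645 for 90%, ME = 1.645 × 0.03521 = 0.05792.

0.0579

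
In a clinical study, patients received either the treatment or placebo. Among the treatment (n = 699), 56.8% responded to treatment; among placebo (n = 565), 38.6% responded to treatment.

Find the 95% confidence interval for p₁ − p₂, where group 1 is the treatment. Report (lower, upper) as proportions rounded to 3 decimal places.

(0.128, 0.236)

The two standard errors are √(0.5680×0.4320/699) = 0.01874 and √(0.3860×0.6140/565) = 0.02048.
Because the samples are independent, SE_diff = √(0.01874² + 0.02048²) = 0.02776.
Using z* = 1.960 for 95%, ME = 1.960 × 0.02776 = 0.05441.
p̂₁ − p̂₂ = 0.1820; interval 0.1820 ± 0.05441 gives (0.128, 0.236).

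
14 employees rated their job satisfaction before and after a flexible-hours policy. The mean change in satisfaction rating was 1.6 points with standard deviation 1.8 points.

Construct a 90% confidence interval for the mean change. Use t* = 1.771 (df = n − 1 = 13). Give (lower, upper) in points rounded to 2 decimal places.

(0.75, 2.45)

Paired design: SE = s_d/√n = 1.8/√14 = 0.4811.
t* = 1.771; margin of error = 1.771 × 0.4811 = 0.8520.
1.6 ± 0.8520 → (0.75, 2.45).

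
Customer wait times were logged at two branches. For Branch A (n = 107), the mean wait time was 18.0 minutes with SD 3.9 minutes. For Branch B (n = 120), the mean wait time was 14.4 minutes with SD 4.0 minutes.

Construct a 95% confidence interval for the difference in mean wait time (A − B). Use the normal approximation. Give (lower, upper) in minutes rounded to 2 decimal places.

(2.57, 4.63)

SE₁ = s₁/√n₁ = 3.9/√107 = 0.3770; SE₂ = 4.0/√120 = 0.3651.
Independent samples, unequal variances: SE_diff = √(SE₁² + SE₂²) = √(0.142129 + 0.13329801) = 0.5248.
z* = 1.960, so margin of error = 1.960 × 0.5248 = 1.0286.
Difference in means = 18.0 − 14.4 = 3.6000.
3.6000 ± 1.0286 → (2.57, 4.63).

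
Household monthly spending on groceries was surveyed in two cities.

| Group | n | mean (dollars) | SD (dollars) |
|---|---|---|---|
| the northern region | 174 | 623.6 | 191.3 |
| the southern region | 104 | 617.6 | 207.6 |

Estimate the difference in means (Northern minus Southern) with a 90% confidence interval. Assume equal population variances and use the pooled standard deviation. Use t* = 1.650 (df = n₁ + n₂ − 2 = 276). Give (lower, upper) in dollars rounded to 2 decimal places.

(-34.40, 46.40)

Pooled variance s_p² = [173·191.3² + 103·207.6²] / (174+104−2) = 39022.1871, so s_p = 197.5403.
SE_diff = s_p·√(1/n₁ + 1/n₂) = 197.5403·√(1/174 + 1/104) = 24.4843.
t* = 1.650; margin = 1.650 × 24.4843 = 40.3991.
Difference = 623.6 − 617.6 = 6.0000.
6.0000 ± 40.3991 → (-34.40, 46.40).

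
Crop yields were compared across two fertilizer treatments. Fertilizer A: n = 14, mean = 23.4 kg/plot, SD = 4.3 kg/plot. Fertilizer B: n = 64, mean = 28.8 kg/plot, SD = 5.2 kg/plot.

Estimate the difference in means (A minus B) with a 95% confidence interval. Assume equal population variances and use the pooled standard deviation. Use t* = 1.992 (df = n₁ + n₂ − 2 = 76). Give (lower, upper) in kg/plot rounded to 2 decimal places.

Pooled variance s_p² = [13·4.3² + 63·5.2²] / (14+64−2) = 25.5775, so s_p = 5.0574.
SE_diff = s_p·√(1/n₁ + 1/n₂) = 5.0574·√(1/14 + 1/64) = 1.4922.
t* = 1.992; margin = 1.992 × 1.4922 = 2.9725.
Difference = 23.4 − 28.8 = -5.4000.
-5.4000 ± 2.9725 → (-8.37, -2.43).

(-8.37, -2.43)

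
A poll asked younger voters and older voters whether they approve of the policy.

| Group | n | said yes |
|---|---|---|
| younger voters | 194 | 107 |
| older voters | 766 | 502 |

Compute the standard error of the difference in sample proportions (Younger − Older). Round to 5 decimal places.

0.03962

Sample proportions: 107/194 = 0.5515, 502/766 = 0.6554.
Each SE is √(p̂(1−p̂)/n): √(0.5515·0.4485/194) = 0.03571 and √(0.6554·0.3446/766) = 0.01717.
SE(p̂₁ − p̂₂) = √(SE₁² + SE₂²) = √(0.0012752041 + 0.0002948089) = 0.03962, since the two samples are independent.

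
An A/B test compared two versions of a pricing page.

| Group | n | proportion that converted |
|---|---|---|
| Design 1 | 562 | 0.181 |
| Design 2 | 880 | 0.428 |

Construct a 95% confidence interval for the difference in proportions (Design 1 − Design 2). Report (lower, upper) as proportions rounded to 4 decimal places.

The two standard errors are √(0.1810×0.8190/562) = 0.01624 and √(0.4280×0.5720/880) = 0.01668.
Because the samples are independent, SE_diff = √(0.01624² + 0.01668²) = 0.02328.
Using z* = 1.960 for 95%, ME = 1.960 × 0.02328 = 0.04563.
p̂₁ − p̂₂ = -0.2470; interval -0.2470 ± 0.04563 gives (-0.2926, -0.2014).

(-0.2926, -0.2014)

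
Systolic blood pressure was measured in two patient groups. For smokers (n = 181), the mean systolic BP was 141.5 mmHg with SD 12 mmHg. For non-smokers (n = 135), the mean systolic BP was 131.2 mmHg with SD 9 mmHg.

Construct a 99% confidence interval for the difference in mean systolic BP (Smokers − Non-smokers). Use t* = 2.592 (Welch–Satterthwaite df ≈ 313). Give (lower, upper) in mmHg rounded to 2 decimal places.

SE₁ = s₁/√n₁ = 12/√181 = 0.8920; SE₂ = 9/√135 = 0.7746.
Independent samples, unequal variances: SE_diff = √(SE₁² + SE₂²) = √(0.795664 + 0.60000516) = 1.1814.
t* = 2.592, so margin of error = 2.592 × 1.1814 = 3.0622.
Difference in means = 141.5 − 131.2 = 10.3000.
10.3000 ± 3.0622 → (7.24, 13.36).

(7.24, 13.36)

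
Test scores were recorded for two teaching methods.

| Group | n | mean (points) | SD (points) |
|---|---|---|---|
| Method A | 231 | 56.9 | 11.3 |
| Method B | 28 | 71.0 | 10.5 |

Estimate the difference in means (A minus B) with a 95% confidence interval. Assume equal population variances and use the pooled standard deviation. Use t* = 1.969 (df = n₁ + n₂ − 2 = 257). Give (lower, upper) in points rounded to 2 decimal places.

(-18.52, -9.68)

s_p = √[((n₁−1)s₁² + (n₂−1)s₂²)/(n₁+n₂−2)] = √[(230·11.3² + 27·10.5²)/257] = 11.2186.
SE = 11.2186·√(1/231 + 1/28) = 2.2449.
With t* = 1.969, margin = 1.969 × 2.2449 = 4.4202.
x̄₁ − x̄₂ = 56.9 − 71.0 = -14.1000; interval -14.1000 ± 4.4202 = (-18.52, -9.68).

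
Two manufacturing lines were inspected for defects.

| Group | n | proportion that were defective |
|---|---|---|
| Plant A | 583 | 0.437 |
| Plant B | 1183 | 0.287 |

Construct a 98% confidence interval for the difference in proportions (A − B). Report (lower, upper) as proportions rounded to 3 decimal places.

(0.093, 0.207)

SE₁ = √(p̂₁(1−p̂₁)/n₁) = √(0.4370·0.5630/583) = 0.02054; SE₂ = √(0.2870·0.7130/1183) = 0.01315.
Independent samples: SE of the difference = √(SE₁² + SE₂²) = √(0.0004218916 + 0.0001729225) = 0.02439.
z* for 98% confidence is 2.326, so the margin of error is 2.326 × 0.02439 = 0.05673.
Point estimate p̂₁ − p̂₂ = 0.4370 − 0.2870 = 0.1500.
0.1500 ± 0.05673 → (0.093, 0.207).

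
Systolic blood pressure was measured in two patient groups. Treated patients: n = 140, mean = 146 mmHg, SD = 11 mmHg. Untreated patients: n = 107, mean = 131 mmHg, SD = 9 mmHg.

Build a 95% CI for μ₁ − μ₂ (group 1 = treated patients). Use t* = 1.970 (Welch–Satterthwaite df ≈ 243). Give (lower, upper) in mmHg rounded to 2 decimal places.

Per-group SEs: s₁/√n₁ = 11/√140 = 0.9297, s₂/√n₂ = 9/√107 = 0.8701.
Unpooled SE of the difference: √(0.86434209 + 0.75707401) = 1.2733.
Margin of error = t* · SE = 1.970 × 1.2733 = 2.5084.
x̄₁ − x̄₂ = 146 − 131 = 15.0000.
CI: 15.0000 ± 2.5084 = (12.49, 17.51).

(12.49, 17.51)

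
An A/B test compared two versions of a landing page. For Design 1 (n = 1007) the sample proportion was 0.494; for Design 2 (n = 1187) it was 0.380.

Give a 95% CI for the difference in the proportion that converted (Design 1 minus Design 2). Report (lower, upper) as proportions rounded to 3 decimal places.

(0.073, 0.155)

Each SE is √(p̂(1−p̂)/n): √(0.4940·0.5060/1007) = 0.01576 and √(0.3800·0.6200/1187) = 0.01409.
SE(p̂₁ − p̂₂) = √(SE₁² + SE₂²) = √(0.0002483776 + 0.0001985281) = 0.02114, since the two samples are independent.
At 95% confidence z* = 1.960; margin = 1.960 × 0.02114 = 0.04143.
The difference is 0.4940 − 0.3800 = 0.1140, so the interval is 0.1140 ± 0.04143 = (0.073, 0.155).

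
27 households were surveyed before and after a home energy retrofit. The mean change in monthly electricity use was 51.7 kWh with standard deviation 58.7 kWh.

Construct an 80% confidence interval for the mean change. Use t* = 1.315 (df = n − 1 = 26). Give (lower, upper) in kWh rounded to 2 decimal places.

Paired design: SE = s_d/√n = 58.7/√27 = 11.2968.
t* = 1.315; margin of error = 1.315 × 11.2968 = 14.8553.
51.7 ± 14.8553 → (36.84, 66.56).

(36.84, 66.56)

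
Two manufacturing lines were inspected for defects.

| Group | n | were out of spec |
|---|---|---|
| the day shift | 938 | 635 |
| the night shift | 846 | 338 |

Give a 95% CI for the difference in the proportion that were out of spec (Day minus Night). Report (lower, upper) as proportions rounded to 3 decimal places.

(0.233, 0.322)

p̂₁ = 635/938 = 0.6770 and p̂₂ = 338/846 = 0.3995.
SE₁ = √(p̂₁(1−p̂₁)/n₁) = √(0.6770·0.3230/938) = 0.01527; SE₂ = √(0.3995·0.6005/846) = 0.01684.
Independent samples: SE of the difference = √(SE₁² + SE₂²) = √(0.0002331729 + 0.0002835856) = 0.02273.
z* for 95% confidence is 1.960, so the margin of error is 1.960 × 0.02273 = 0.04455.
Point estimate p̂₁ − p̂₂ = 0.6770 − 0.3995 = 0.2775.
0.2775 ± 0.04455 → (0.233, 0.322).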